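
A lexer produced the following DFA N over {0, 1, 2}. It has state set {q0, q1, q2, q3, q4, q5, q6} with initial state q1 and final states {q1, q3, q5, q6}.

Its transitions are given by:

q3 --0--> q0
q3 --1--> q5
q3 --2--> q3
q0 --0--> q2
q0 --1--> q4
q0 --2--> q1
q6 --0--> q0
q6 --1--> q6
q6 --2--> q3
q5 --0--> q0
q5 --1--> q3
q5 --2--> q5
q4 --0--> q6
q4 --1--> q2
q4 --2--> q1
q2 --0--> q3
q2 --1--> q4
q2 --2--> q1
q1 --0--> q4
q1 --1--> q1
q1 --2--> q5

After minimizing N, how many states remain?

4

Every state is reachable, so we keep all 7.
P0 = {q1,q3,q5,q6} | {q0,q2,q4}.
Split {q0,q2,q4} by δ(·,0) → {q2,q4} and {q0}.
Split {q1,q3,q5,q6} by δ(·,0) → {q3,q5,q6} and {q1}.
No further refinement is possible. Final partition (4 blocks): {q3,q5,q6} | {q2,q4} | {q0} | {q1}.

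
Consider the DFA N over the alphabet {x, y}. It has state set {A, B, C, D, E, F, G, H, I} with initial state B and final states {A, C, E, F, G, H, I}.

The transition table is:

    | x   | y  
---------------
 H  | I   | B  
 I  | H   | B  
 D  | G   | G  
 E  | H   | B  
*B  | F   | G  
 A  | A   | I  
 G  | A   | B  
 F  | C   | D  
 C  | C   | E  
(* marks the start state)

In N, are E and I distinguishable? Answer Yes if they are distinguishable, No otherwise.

No

All states are reachable from the start state.
Initial partition by acceptance: {A,C,E,F,G,H,I} | {B,D}.
On input y, block {A,C,E,F,G,H,I} splits into {E,F,G,H,I} and {A,C}.
On input x, block {E,F,G,H,I} splits into {E,H,I} and {F,G}.
No further refinement is possible. Final partition (4 blocks): {E,H,I} | {B,D} | {A,C} | {F,G}.
E and I lie in the same block of the stable partition, so they are equivalent — no string distinguishes them.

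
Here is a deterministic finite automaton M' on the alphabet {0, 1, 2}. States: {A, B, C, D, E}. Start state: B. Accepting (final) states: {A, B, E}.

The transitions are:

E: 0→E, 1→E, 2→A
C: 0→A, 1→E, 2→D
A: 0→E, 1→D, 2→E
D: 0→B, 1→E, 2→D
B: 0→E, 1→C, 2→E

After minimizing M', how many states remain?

3

Start with accepting vs non-accepting: {A,B,E} | {C,D}.
On input 1, block {A,B,E} splits into {A,B} and {E}.
The partition is now stable with 3 blocks: {A,B} | {C,D} | {E}.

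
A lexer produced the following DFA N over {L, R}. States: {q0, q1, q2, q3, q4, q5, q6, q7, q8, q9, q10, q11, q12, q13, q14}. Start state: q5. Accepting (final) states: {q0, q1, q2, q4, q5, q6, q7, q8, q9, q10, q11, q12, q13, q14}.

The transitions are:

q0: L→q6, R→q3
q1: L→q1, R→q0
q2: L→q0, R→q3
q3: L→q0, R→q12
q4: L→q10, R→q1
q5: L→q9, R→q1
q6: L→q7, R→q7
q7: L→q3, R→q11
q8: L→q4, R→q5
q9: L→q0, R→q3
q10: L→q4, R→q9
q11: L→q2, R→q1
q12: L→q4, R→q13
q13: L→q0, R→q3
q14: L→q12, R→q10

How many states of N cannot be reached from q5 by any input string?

Starting at q5 and following transitions, the reachable set is {q0, q1, q2, q3, q4, q5, q6, q7, q9, q10, q11, q12, q13}. That leaves q8, q14 unreachable — 2 in total.

2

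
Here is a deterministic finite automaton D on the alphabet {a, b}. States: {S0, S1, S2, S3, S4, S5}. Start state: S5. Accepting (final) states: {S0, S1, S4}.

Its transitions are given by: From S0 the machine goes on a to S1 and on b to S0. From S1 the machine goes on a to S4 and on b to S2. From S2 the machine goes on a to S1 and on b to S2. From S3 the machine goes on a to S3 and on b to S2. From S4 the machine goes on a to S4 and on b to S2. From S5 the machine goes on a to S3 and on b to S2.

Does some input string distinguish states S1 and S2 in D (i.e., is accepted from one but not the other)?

States {S0} cannot be reached from the start state, so discard them.
Start with accepting vs non-accepting: {S1,S4} | {S2,S3,S5}.
Refine {S2,S3,S5} on symbol a: members go to different blocks, giving {S3,S5} and {S2}.
No further refinement is possible. Final partition (3 blocks): {S1,S4} | {S3,S5} | {S2}.
S1 and S2 end up in different blocks, so they are distinguishable. For instance, the string 'ε' is accepted from only S1.

Yes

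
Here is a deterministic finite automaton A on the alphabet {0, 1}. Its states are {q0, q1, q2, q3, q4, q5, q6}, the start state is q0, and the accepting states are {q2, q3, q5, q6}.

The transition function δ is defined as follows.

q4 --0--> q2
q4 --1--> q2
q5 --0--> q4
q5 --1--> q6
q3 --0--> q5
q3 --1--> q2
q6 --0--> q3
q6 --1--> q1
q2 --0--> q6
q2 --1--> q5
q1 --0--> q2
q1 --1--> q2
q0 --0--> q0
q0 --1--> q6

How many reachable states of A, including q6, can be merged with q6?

Initial partition by acceptance: {q2,q3,q5,q6} | {q0,q1,q4}.
On input 0, block {q2,q3,q5,q6} splits into {q2,q3,q6} and {q5}.
On input 0, block {q2,q3,q6} splits into {q2,q6} and {q3}.
Refine {q2,q6} on symbol 0: members go to different blocks, giving {q2} and {q6}.
Split {q0,q1,q4} by δ(·,0) → {q1,q4} and {q0}.
The partition is now stable with 6 blocks: {q2} | {q1,q4} | {q5} | {q3} | {q6} | {q0}.
State q6 belongs to the block {q6}, which has 1 states.

1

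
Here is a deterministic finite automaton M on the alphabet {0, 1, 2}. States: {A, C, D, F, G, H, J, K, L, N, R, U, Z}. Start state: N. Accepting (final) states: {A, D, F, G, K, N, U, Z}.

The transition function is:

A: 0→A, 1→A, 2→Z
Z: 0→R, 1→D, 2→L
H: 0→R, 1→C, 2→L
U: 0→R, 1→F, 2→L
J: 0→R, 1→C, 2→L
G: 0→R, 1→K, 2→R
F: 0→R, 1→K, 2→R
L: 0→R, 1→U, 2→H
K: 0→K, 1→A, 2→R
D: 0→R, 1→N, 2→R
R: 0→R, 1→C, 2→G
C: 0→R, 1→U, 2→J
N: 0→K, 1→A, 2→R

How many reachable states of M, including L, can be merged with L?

2

Every state is reachable, so we keep all 13.
Initial partition by acceptance: {A,D,F,G,K,N,U,Z} | {C,H,J,L,R}.
Refine {A,D,F,G,K,N,U,Z} on symbol 0: members go to different blocks, giving {D,F,G,U,Z} and {A,K,N}.
Split {D,F,G,U,Z} by δ(·,1) → {D,F,G} and {U,Z}.
Refine {C,H,J,L,R} on symbol 1: members go to different blocks, giving {H,J,R} and {C,L}.
On input 2, block {H,J,R} splits into {H,J} and {R}.
Split {A,K,N} by δ(·,2) → {K,N} and {A}.
No further refinement is possible. Final partition (7 blocks): {D,F,G} | {H,J} | {K,N} | {U,Z} | {C,L} | {R} | {A}.
The equivalence class containing L is {C,L}, of size 2.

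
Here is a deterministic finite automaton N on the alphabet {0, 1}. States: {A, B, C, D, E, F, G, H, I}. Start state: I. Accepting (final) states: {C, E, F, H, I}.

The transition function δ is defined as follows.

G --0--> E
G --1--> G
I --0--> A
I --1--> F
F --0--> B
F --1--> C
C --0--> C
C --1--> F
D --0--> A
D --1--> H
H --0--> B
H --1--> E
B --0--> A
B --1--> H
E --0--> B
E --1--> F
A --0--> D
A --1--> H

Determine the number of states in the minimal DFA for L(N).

5

States {G} cannot be reached from the start state, so discard them.
Initial partition by acceptance: {C,E,F,H,I} | {A,B,D}.
Refine {C,E,F,H,I} on symbol 0: members go to different blocks, giving {E,F,H,I} and {C}.
On input 1, block {E,F,H,I} splits into {E,H,I} and {F}.
Refine {E,H,I} on symbol 1: members go to different blocks, giving {E,I} and {H}.
The partition is now stable with 5 blocks: {E,I} | {A,B,D} | {C} | {F} | {H}.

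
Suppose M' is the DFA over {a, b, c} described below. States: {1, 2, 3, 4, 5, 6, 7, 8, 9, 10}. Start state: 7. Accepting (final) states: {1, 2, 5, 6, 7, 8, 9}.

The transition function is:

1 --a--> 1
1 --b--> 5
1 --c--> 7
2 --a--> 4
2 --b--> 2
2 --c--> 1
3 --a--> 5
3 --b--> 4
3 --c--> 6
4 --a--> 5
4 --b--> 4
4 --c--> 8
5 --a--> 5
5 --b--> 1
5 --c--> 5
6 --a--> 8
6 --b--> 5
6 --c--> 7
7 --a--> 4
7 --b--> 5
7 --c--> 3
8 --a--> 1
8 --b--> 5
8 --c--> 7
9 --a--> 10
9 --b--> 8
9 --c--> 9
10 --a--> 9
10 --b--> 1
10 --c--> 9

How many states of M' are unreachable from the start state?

3

No path from 7 leads to 2, 9, 10; the other 7 states are all reachable.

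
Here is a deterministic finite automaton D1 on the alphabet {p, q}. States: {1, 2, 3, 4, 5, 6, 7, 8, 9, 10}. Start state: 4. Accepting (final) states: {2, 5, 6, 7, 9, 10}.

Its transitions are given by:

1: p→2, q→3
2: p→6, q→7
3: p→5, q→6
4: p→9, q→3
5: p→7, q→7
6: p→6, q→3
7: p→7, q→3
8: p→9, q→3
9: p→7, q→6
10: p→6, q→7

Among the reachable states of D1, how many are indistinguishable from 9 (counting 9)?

States {1,2,8,10} cannot be reached from the start state, so discard them.
P0 = {5,6,7,9} | {3,4}.
Refine {5,6,7,9} on symbol q: members go to different blocks, giving {5,9} and {6,7}.
Refine {3,4} on symbol q: members go to different blocks, giving {3} and {4}.
Stable partition: {5,9} | {3} | {6,7} | {4} — 4 equivalence classes.
The equivalence class containing 9 is {5,9}, of size 2.

2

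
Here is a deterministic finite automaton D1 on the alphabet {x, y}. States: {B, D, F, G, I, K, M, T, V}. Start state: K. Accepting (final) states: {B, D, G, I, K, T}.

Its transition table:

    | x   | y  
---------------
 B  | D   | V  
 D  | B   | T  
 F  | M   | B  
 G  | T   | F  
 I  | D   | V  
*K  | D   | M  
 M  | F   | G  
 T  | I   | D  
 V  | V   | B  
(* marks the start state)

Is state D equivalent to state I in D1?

No

All states are reachable from the start state.
Initial partition by acceptance: {B,D,G,I,K,T} | {F,M,V}.
Refine {B,D,G,I,K,T} on symbol y: members go to different blocks, giving {B,G,I,K} and {D,T}.
No further refinement is possible. Final partition (3 blocks): {B,G,I,K} | {F,M,V} | {D,T}.
D and I end up in different blocks, so they are distinguishable. For instance, the string 'y' is accepted from only D.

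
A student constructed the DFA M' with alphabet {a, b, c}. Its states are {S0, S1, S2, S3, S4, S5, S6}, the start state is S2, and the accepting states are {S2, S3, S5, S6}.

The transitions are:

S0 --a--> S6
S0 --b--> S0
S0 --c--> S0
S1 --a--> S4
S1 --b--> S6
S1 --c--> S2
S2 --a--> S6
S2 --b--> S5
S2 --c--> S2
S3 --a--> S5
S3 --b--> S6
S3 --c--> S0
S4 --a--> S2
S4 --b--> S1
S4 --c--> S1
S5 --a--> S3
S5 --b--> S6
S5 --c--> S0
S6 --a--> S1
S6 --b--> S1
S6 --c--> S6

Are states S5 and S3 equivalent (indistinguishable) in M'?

All states are reachable from the start state.
P0 = {S2,S3,S5,S6} | {S0,S1,S4}.
On input a, block {S2,S3,S5,S6} splits into {S2,S3,S5} and {S6}.
On input a, block {S2,S3,S5} splits into {S3,S5} and {S2}.
Refine {S0,S1,S4} on symbol a: members go to different blocks, giving {S0} and {S1} and {S4}.
Stable partition: {S3,S5} | {S0} | {S6} | {S2} | {S1} | {S4} — 6 equivalence classes.
S5 and S3 lie in the same block of the stable partition, so they are equivalent — no string distinguishes them.

Yes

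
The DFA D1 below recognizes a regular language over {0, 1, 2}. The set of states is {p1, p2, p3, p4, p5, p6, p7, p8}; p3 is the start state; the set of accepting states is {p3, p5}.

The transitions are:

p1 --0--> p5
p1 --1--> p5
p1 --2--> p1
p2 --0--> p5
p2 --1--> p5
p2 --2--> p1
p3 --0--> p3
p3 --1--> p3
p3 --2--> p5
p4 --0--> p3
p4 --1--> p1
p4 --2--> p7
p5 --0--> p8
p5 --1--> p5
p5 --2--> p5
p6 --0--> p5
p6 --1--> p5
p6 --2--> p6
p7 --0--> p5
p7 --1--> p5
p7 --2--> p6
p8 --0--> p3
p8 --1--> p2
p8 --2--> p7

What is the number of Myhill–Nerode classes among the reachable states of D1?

4

Reachable states from the start: {p1,p2,p3,p5,p6,p7,p8}. Unreachable: {p4} — drop them.
Start with accepting vs non-accepting: {p3,p5} | {p1,p2,p6,p7,p8}.
On input 0, block {p3,p5} splits into {p3} and {p5}.
Split {p1,p2,p6,p7,p8} by δ(·,0) → {p1,p2,p6,p7} and {p8}.
The partition is now stable with 4 blocks: {p3} | {p1,p2,p6,p7} | {p5} | {p8}.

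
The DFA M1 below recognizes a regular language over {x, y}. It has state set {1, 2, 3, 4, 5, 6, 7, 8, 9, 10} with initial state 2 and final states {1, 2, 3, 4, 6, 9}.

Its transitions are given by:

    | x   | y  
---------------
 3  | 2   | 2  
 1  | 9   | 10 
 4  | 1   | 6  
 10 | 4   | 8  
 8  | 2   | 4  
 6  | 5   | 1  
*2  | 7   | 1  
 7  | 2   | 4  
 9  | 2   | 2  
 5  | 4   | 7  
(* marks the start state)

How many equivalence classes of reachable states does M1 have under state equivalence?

7

First remove the unreachable states {3}; 9 states remain.
Start with accepting vs non-accepting: {1,2,4,6,9} | {5,7,8,10}.
Refine {1,2,4,6,9} on symbol x: members go to different blocks, giving {1,4,9} and {2,6}.
On input x, block {1,4,9} splits into {1,4} and {9}.
On input x, block {1,4} splits into {1} and {4}.
Refine {5,7,8,10} on symbol x: members go to different blocks, giving {5,10} and {7,8}.
On input x, block {2,6} splits into {2} and {6}.
Stable partition: {1} | {5,10} | {2} | {9} | {4} | {7,8} | {6} — 7 equivalence classes.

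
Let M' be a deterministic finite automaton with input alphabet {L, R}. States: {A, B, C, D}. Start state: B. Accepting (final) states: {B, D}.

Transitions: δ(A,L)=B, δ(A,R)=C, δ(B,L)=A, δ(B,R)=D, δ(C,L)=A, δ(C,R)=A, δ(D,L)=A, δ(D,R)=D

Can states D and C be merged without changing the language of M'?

No

All states are reachable from the start state.
P0 = {B,D} | {A,C}.
On input L, block {A,C} splits into {A} and {C}.
No further refinement is possible. Final partition (3 blocks): {B,D} | {A} | {C}.
D and C end up in different blocks, so they are distinguishable. For instance, the string 'ε' is accepted from only D.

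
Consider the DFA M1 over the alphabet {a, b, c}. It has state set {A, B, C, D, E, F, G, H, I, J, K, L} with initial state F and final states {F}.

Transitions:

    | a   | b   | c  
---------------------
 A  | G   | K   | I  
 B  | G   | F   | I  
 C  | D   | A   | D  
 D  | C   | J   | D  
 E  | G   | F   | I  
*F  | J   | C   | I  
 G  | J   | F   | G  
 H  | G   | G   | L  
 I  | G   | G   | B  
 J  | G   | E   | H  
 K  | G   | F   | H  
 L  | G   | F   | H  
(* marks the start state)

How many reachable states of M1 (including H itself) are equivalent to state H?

2

Initial partition by acceptance: {F} | {A,B,C,D,E,G,H,I,J,K,L}.
On input b, block {A,B,C,D,E,G,H,I,J,K,L} splits into {A,C,D,H,I,J} and {B,E,G,K,L}.
On input a, block {A,C,D,H,I,J} splits into {A,H,I,J} and {C,D}.
Refine {A,H,I,J} on symbol c: members go to different blocks, giving {A,J} and {H,I}.
Split {B,E,G,K,L} by δ(·,a) → {B,E,K,L} and {G}.
No further refinement is possible. Final partition (6 blocks): {F} | {A,J} | {B,E,K,L} | {C,D} | {H,I} | {G}.
The equivalence class containing H is {H,I}, of size 2.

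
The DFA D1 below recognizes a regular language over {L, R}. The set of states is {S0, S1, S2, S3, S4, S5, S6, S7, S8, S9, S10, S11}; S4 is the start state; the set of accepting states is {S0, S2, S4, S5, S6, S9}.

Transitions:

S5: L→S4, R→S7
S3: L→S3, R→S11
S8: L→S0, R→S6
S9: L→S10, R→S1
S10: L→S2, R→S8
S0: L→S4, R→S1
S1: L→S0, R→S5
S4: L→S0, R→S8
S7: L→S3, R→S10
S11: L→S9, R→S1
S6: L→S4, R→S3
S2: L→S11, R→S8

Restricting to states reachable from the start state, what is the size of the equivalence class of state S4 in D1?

Every state is reachable, so we keep all 12.
Initial partition by acceptance: {S0,S2,S4,S5,S6,S9} | {S1,S3,S7,S8,S10,S11}.
Refine {S0,S2,S4,S5,S6,S9} on symbol L: members go to different blocks, giving {S0,S4,S5,S6} and {S2,S9}.
Refine {S1,S3,S7,S8,S10,S11} on symbol L: members go to different blocks, giving {S1,S8} and {S3,S7} and {S10,S11}.
On input R, block {S0,S4,S5,S6} splits into {S0,S4} and {S5,S6}.
Stable partition: {S0,S4} | {S1,S8} | {S2,S9} | {S3,S7} | {S10,S11} | {S5,S6} — 6 equivalence classes.
State S4 belongs to the block {S0,S4}, which has 2 states.

2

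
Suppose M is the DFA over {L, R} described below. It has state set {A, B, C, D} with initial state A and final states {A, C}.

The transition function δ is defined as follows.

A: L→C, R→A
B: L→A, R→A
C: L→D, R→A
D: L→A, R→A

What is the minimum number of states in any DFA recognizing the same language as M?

3

First remove the unreachable states {B}; 3 states remain.
Initial partition by acceptance: {A,C} | {D}.
On input L, block {A,C} splits into {A} and {C}.
Stable partition: {A} | {D} | {C} — 3 equivalence classes.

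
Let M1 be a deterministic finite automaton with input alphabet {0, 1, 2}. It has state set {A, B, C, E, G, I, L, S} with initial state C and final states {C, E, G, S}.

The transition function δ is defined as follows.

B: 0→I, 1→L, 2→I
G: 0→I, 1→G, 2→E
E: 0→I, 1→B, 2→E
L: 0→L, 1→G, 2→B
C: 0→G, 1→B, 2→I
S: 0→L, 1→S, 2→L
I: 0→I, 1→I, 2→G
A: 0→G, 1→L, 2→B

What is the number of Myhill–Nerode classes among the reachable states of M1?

First remove the unreachable states {A,S}; 6 states remain.
Initial partition by acceptance: {C,E,G} | {B,I,L}.
Split {C,E,G} by δ(·,0) → {E,G} and {C}.
Refine {E,G} on symbol 1: members go to different blocks, giving {E} and {G}.
Split {B,I,L} by δ(·,1) → {B,I} and {L}.
Refine {B,I} on symbol 1: members go to different blocks, giving {B} and {I}.
Stable partition: {E} | {B} | {C} | {G} | {L} | {I} — 6 equivalence classes.

6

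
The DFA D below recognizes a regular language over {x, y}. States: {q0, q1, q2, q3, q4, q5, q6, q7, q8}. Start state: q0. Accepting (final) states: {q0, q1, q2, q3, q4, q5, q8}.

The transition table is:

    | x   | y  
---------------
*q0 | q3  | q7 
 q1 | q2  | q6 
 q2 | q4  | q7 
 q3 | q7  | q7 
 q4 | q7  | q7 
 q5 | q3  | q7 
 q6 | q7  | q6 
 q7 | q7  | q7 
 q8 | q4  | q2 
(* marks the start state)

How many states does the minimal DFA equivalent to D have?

3

First remove the unreachable states {q1,q2,q4,q5,q6,q8}; 3 states remain.
Start with accepting vs non-accepting: {q0,q3} | {q7}.
Split {q0,q3} by δ(·,x) → {q0} and {q3}.
No further refinement is possible. Final partition (3 blocks): {q0} | {q7} | {q3}.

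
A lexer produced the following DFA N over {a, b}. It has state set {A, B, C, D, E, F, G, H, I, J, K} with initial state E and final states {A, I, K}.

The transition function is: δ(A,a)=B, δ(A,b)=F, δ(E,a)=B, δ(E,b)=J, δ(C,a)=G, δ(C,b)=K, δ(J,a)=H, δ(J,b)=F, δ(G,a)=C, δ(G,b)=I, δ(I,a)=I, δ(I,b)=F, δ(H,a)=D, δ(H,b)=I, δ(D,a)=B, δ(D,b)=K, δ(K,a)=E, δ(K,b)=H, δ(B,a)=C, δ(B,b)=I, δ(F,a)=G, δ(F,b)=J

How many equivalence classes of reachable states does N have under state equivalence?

5

Reachable states from the start: {B,C,D,E,F,G,H,I,J,K}. Unreachable: {A} — drop them.
Initial partition by acceptance: {I,K} | {B,C,D,E,F,G,H,J}.
Split {I,K} by δ(·,a) → {I} and {K}.
Split {B,C,D,E,F,G,H,J} by δ(·,b) → {B,G,H} and {E,F,J} and {C,D}.
No further refinement is possible. Final partition (5 blocks): {I} | {B,G,H} | {K} | {E,F,J} | {C,D}.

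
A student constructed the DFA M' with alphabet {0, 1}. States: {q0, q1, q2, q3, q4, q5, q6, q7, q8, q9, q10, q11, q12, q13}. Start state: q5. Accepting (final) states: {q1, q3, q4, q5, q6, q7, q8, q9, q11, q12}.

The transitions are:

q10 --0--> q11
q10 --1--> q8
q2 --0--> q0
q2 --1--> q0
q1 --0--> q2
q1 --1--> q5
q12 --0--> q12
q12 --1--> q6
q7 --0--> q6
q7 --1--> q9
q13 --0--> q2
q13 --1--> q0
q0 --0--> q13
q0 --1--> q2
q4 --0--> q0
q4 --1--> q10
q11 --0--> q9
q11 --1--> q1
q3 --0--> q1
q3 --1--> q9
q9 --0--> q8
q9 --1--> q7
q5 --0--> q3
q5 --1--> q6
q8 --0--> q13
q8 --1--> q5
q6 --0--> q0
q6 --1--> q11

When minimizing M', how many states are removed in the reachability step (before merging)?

3

BFS from q5 reaches {q0, q1, q2, q3, q5, q6, q7, q8, q9, q11, q13}; the 3 state(s) q4, q10, q12 are never visited.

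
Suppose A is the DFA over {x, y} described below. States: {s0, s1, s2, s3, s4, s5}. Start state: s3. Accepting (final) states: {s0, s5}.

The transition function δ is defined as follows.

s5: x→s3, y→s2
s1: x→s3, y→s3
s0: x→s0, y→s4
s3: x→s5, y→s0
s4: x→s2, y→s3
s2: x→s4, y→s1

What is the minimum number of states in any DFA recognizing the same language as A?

6

All states are reachable from the start state.
Start with accepting vs non-accepting: {s0,s5} | {s1,s2,s3,s4}.
Refine {s0,s5} on symbol x: members go to different blocks, giving {s0} and {s5}.
Split {s1,s2,s3,s4} by δ(·,x) → {s1,s2,s4} and {s3}.
On input x, block {s1,s2,s4} splits into {s2,s4} and {s1}.
Split {s2,s4} by δ(·,y) → {s2} and {s4}.
The partition is now stable with 6 blocks: {s0} | {s2} | {s5} | {s3} | {s1} | {s4}.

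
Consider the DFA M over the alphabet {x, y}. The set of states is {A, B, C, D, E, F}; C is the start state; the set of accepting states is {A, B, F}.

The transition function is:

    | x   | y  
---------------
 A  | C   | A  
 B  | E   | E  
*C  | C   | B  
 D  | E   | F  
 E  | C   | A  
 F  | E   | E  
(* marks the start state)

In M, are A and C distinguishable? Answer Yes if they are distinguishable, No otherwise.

Yes

First remove the unreachable states {D,F}; 4 states remain.
Initial partition by acceptance: {A,B} | {C,E}.
Split {A,B} by δ(·,y) → {A} and {B}.
On input y, block {C,E} splits into {C} and {E}.
Stable partition: {A} | {C} | {B} | {E} — 4 equivalence classes.
A and C end up in different blocks, so they are distinguishable. For instance, the string 'ε' is accepted from only A.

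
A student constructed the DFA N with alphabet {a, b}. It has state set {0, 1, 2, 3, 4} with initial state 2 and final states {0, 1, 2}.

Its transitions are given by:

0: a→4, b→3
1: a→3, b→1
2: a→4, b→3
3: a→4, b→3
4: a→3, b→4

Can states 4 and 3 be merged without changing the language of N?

States {0,1} cannot be reached from the start state, so discard them.
Start with accepting vs non-accepting: {2} | {3,4}.
The partition is now stable with 2 blocks: {2} | {3,4}.
4 and 3 lie in the same block of the stable partition, so they are equivalent — no string distinguishes them.

Yes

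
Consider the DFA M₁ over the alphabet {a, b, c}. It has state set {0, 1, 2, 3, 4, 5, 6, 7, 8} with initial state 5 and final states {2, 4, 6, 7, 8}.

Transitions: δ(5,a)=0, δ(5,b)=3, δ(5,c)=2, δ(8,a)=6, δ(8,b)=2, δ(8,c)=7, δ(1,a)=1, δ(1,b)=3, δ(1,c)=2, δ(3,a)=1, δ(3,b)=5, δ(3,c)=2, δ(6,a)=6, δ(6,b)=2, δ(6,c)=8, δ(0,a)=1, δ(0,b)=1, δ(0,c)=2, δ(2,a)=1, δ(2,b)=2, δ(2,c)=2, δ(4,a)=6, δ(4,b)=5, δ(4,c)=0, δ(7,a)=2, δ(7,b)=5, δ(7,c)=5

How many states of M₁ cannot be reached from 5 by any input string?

No path from 5 leads to 4, 6, 7, 8; the other 5 states are all reachable.

4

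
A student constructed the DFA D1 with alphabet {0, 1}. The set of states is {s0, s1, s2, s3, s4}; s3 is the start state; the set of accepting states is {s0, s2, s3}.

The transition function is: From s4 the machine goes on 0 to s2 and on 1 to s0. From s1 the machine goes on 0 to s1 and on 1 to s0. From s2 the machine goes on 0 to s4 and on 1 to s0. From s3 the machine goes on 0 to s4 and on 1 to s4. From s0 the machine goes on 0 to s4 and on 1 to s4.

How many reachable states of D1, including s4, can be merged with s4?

States {s1} cannot be reached from the start state, so discard them.
P0 = {s0,s2,s3} | {s4}.
Refine {s0,s2,s3} on symbol 1: members go to different blocks, giving {s0,s3} and {s2}.
Stable partition: {s0,s3} | {s4} | {s2} — 3 equivalence classes.
The equivalence class containing s4 is {s4}, of size 1.

1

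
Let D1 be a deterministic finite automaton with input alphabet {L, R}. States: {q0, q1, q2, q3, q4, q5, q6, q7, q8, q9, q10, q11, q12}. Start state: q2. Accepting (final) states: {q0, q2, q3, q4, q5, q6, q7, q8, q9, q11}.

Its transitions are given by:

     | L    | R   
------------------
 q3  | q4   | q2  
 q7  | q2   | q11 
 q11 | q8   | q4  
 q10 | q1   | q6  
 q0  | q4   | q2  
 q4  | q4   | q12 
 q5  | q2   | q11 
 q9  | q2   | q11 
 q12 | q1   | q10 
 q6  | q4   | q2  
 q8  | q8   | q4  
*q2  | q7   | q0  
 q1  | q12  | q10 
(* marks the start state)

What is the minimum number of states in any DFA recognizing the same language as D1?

Reachable states from the start: {q0,q1,q2,q4,q6,q7,q8,q10,q11,q12}. Unreachable: {q3,q5,q9} — drop them.
Start with accepting vs non-accepting: {q0,q2,q4,q6,q7,q8,q11} | {q1,q10,q12}.
Split {q0,q2,q4,q6,q7,q8,q11} by δ(·,R) → {q0,q2,q6,q7,q8,q11} and {q4}.
Split {q0,q2,q6,q7,q8,q11} by δ(·,L) → {q2,q7,q8,q11} and {q0,q6}.
Refine {q2,q7,q8,q11} on symbol R: members go to different blocks, giving {q8,q11} and {q2} and {q7}.
On input R, block {q1,q10,q12} splits into {q1,q12} and {q10}.
The partition is now stable with 7 blocks: {q8,q11} | {q1,q12} | {q4} | {q0,q6} | {q2} | {q7} | {q10}.

7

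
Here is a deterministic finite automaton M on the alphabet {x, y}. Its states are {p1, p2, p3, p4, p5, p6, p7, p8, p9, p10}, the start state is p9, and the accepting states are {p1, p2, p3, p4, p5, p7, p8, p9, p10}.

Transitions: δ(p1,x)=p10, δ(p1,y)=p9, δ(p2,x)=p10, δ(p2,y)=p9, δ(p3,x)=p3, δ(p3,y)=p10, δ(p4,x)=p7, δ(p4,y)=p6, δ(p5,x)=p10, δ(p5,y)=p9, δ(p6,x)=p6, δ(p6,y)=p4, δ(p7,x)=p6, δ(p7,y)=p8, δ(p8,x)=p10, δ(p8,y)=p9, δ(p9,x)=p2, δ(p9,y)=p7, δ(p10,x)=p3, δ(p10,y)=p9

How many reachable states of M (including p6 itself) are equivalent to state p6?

States {p1,p5} cannot be reached from the start state, so discard them.
P0 = {p2,p3,p4,p7,p8,p9,p10} | {p6}.
Refine {p2,p3,p4,p7,p8,p9,p10} on symbol x: members go to different blocks, giving {p2,p3,p4,p8,p9,p10} and {p7}.
Split {p2,p3,p4,p8,p9,p10} by δ(·,x) → {p2,p3,p8,p9,p10} and {p4}.
Refine {p2,p3,p8,p9,p10} on symbol y: members go to different blocks, giving {p2,p3,p8,p10} and {p9}.
On input y, block {p2,p3,p8,p10} splits into {p2,p8,p10} and {p3}.
On input x, block {p2,p8,p10} splits into {p2,p8} and {p10}.
Stable partition: {p2,p8} | {p6} | {p7} | {p4} | {p9} | {p3} | {p10} — 7 equivalence classes.
State p6 belongs to the block {p6}, which has 1 states.

1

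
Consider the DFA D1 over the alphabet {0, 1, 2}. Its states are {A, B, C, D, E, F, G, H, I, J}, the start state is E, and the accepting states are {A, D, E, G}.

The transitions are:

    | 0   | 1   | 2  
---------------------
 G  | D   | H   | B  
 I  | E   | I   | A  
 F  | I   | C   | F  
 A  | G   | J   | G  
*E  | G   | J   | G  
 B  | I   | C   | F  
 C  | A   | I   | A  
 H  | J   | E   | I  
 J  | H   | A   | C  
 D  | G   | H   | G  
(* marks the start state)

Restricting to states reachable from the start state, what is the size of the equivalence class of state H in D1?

2

Every state is reachable, so we keep all 10.
Initial partition by acceptance: {A,D,E,G} | {B,C,F,H,I,J}.
Refine {A,D,E,G} on symbol 2: members go to different blocks, giving {A,D,E} and {G}.
Split {B,C,F,H,I,J} by δ(·,0) → {B,F,H,J} and {C,I}.
Split {B,F,H,J} by δ(·,0) → {B,F} and {H,J}.
The partition is now stable with 5 blocks: {A,D,E} | {B,F} | {G} | {C,I} | {H,J}.
The equivalence class containing H is {H,J}, of size 2.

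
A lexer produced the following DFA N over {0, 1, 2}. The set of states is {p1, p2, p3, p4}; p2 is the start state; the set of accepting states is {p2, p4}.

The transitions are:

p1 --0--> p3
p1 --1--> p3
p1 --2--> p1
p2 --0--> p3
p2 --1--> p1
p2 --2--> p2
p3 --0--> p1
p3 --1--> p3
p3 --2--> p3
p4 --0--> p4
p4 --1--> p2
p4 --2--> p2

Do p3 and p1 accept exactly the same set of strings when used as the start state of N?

Yes

First remove the unreachable states {p4}; 3 states remain.
Start with accepting vs non-accepting: {p2} | {p1,p3}.
The partition is now stable with 2 blocks: {p2} | {p1,p3}.
p3 and p1 lie in the same block of the stable partition, so they are equivalent — no string distinguishes them.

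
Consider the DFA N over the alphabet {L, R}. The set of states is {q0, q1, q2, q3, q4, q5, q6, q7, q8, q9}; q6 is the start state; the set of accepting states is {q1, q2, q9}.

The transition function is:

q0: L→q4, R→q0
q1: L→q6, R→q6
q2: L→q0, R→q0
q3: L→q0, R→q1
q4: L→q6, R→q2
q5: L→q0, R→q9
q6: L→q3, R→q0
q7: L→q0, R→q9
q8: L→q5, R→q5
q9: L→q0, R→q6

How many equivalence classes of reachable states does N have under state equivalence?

Reachable states from the start: {q0,q1,q2,q3,q4,q6}. Unreachable: {q5,q7,q8,q9} — drop them.
P0 = {q1,q2} | {q0,q3,q4,q6}.
On input R, block {q0,q3,q4,q6} splits into {q0,q6} and {q3,q4}.
Stable partition: {q1,q2} | {q0,q6} | {q3,q4} — 3 equivalence classes.

3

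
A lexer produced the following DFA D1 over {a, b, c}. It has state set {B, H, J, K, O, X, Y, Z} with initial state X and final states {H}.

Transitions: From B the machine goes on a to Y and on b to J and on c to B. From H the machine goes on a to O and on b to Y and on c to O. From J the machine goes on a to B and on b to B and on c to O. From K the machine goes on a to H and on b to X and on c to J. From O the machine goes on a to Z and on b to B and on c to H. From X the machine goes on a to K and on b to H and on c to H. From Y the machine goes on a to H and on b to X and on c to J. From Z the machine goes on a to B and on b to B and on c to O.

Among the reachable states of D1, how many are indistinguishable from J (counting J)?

2

All states are reachable from the start state.
P0 = {H} | {B,J,K,O,X,Y,Z}.
Split {B,J,K,O,X,Y,Z} by δ(·,a) → {B,J,O,X,Z} and {K,Y}.
Split {B,J,O,X,Z} by δ(·,a) → {J,O,Z} and {B,X}.
Refine {J,O,Z} on symbol a: members go to different blocks, giving {J,Z} and {O}.
Split {B,X} by δ(·,b) → {B} and {X}.
The partition is now stable with 6 blocks: {H} | {J,Z} | {K,Y} | {B} | {O} | {X}.
State J belongs to the block {J,Z}, which has 2 states.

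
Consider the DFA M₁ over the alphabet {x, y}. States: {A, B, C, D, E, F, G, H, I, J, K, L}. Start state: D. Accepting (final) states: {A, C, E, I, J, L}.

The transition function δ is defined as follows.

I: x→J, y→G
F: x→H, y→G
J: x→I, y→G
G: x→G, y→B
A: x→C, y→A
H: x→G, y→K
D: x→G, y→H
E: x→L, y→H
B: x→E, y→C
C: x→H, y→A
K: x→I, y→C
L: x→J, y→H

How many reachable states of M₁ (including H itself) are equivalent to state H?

2

States {F} cannot be reached from the start state, so discard them.
P0 = {A,C,E,I,J,L} | {B,D,G,H,K}.
Refine {A,C,E,I,J,L} on symbol x: members go to different blocks, giving {A,E,I,J,L} and {C}.
Refine {A,E,I,J,L} on symbol x: members go to different blocks, giving {E,I,J,L} and {A}.
Refine {B,D,G,H,K} on symbol x: members go to different blocks, giving {D,G,H} and {B,K}.
Split {D,G,H} by δ(·,y) → {G,H} and {D}.
The partition is now stable with 6 blocks: {E,I,J,L} | {G,H} | {C} | {A} | {B,K} | {D}.
State H belongs to the block {G,H}, which has 2 states.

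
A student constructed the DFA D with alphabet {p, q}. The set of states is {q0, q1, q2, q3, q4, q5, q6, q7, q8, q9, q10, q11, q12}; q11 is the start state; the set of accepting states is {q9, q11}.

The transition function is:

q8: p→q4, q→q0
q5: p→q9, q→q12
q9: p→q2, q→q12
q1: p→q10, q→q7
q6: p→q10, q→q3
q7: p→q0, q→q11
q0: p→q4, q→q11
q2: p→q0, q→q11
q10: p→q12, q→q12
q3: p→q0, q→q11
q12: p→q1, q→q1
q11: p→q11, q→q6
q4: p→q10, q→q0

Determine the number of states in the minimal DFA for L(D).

States {q2,q5,q8,q9} cannot be reached from the start state, so discard them.
Initial partition by acceptance: {q11} | {q0,q1,q3,q4,q6,q7,q10,q12}.
Refine {q0,q1,q3,q4,q6,q7,q10,q12} on symbol q: members go to different blocks, giving {q1,q4,q6,q10,q12} and {q0,q3,q7}.
Split {q1,q4,q6,q10,q12} by δ(·,q) → {q1,q4,q6} and {q10,q12}.
On input p, block {q0,q3,q7} splits into {q3,q7} and {q0}.
Refine {q1,q4,q6} on symbol q: members go to different blocks, giving {q1,q6} and {q4}.
Split {q10,q12} by δ(·,p) → {q10} and {q12}.
Stable partition: {q11} | {q1,q6} | {q3,q7} | {q10} | {q0} | {q4} | {q12} — 7 equivalence classes.

7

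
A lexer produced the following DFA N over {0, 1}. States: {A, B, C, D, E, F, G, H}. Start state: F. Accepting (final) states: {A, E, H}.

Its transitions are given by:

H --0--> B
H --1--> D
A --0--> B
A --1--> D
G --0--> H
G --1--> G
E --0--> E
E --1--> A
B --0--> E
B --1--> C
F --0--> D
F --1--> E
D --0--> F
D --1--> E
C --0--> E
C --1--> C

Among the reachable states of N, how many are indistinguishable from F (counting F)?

2

Reachable states from the start: {A,B,C,D,E,F}. Unreachable: {G,H} — drop them.
Initial partition by acceptance: {A,E} | {B,C,D,F}.
Split {A,E} by δ(·,0) → {A} and {E}.
Refine {B,C,D,F} on symbol 0: members go to different blocks, giving {B,C} and {D,F}.
Stable partition: {A} | {B,C} | {E} | {D,F} — 4 equivalence classes.
The equivalence class containing F is {D,F}, of size 2.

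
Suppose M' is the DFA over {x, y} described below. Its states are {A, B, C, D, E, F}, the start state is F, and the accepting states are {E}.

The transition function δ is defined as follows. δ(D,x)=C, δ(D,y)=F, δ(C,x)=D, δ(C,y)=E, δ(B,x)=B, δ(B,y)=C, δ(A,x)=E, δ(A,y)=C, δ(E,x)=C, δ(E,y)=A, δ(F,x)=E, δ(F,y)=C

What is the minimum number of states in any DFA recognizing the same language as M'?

First remove the unreachable states {B}; 5 states remain.
Initial partition by acceptance: {E} | {A,C,D,F}.
On input x, block {A,C,D,F} splits into {A,F} and {C,D}.
On input y, block {C,D} splits into {C} and {D}.
Stable partition: {E} | {A,F} | {C} | {D} — 4 equivalence classes.

4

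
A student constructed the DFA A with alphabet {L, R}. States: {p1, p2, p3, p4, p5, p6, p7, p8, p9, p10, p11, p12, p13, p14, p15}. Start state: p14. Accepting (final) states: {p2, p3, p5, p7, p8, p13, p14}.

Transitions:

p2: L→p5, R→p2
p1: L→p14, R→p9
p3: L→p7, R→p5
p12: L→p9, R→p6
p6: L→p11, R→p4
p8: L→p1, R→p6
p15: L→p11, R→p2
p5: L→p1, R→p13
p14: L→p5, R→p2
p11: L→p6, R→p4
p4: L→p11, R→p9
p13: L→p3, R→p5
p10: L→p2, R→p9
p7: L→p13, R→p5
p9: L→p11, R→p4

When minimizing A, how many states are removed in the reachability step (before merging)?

Starting at p14 and following transitions, the reachable set is {p1, p2, p3, p4, p5, p6, p7, p9, p11, p13, p14}. That leaves p8, p10, p12, p15 unreachable — 4 in total.

4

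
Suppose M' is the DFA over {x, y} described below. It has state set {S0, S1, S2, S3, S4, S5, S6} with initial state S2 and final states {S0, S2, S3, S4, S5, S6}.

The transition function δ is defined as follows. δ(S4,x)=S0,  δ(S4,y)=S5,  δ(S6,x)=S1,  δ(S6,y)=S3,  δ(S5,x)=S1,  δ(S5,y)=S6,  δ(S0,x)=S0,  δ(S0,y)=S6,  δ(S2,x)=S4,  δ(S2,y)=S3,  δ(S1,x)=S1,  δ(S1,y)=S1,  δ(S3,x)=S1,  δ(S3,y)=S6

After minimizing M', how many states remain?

Initial partition by acceptance: {S0,S2,S3,S4,S5,S6} | {S1}.
On input x, block {S0,S2,S3,S4,S5,S6} splits into {S0,S2,S4} and {S3,S5,S6}.
The partition is now stable with 3 blocks: {S0,S2,S4} | {S1} | {S3,S5,S6}.

3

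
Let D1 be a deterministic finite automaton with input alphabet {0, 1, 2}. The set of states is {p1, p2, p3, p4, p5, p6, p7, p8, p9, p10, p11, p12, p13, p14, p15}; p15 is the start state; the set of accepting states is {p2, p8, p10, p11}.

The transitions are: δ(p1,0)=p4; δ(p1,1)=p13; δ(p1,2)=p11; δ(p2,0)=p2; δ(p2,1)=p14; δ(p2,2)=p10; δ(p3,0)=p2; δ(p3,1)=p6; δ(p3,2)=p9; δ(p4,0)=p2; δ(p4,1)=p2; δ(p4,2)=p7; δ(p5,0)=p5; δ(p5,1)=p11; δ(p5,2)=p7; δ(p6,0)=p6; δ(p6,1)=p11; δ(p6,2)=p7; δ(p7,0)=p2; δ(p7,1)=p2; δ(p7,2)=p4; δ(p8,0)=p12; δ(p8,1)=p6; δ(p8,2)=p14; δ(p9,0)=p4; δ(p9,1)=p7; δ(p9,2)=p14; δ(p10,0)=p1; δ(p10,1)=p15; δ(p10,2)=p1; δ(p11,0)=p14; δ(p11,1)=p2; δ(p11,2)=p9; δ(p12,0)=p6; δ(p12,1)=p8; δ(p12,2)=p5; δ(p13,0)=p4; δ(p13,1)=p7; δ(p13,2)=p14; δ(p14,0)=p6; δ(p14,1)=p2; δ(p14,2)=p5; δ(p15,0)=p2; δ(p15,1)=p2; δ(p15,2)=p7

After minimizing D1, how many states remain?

8

States {p3,p8,p12} cannot be reached from the start state, so discard them.
P0 = {p2,p10,p11} | {p1,p4,p5,p6,p7,p9,p13,p14,p15}.
Refine {p2,p10,p11} on symbol 0: members go to different blocks, giving {p10,p11} and {p2}.
Refine {p10,p11} on symbol 1: members go to different blocks, giving {p10} and {p11}.
Split {p1,p4,p5,p6,p7,p9,p13,p14,p15} by δ(·,0) → {p1,p5,p6,p9,p13,p14} and {p4,p7,p15}.
Refine {p1,p5,p6,p9,p13,p14} on symbol 0: members go to different blocks, giving {p1,p9,p13} and {p5,p6,p14}.
On input 1, block {p1,p9,p13} splits into {p9,p13} and {p1}.
Refine {p5,p6,p14} on symbol 1: members go to different blocks, giving {p5,p6} and {p14}.
Stable partition: {p10} | {p9,p13} | {p2} | {p11} | {p4,p7,p15} | {p5,p6} | {p1} | {p14} — 8 equivalence classes.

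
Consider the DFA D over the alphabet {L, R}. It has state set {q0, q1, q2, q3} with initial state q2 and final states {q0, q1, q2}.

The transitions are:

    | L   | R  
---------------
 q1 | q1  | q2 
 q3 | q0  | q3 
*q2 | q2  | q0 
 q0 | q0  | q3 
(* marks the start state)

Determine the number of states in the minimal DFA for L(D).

3

States {q1} cannot be reached from the start state, so discard them.
Start with accepting vs non-accepting: {q0,q2} | {q3}.
Split {q0,q2} by δ(·,R) → {q0} and {q2}.
No further refinement is possible. Final partition (3 blocks): {q0} | {q3} | {q2}.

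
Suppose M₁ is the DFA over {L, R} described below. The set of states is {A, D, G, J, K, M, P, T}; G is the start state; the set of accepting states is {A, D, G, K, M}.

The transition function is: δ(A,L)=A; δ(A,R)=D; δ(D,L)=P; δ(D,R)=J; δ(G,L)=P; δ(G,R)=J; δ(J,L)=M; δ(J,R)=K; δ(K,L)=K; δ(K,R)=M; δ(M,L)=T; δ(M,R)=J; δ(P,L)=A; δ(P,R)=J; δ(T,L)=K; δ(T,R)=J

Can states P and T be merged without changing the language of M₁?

Yes

All states are reachable from the start state.
P0 = {A,D,G,K,M} | {J,P,T}.
Split {A,D,G,K,M} by δ(·,L) → {D,G,M} and {A,K}.
Refine {J,P,T} on symbol L: members go to different blocks, giving {P,T} and {J}.
The partition is now stable with 4 blocks: {D,G,M} | {P,T} | {A,K} | {J}.
P and T lie in the same block of the stable partition, so they are equivalent — no string distinguishes them.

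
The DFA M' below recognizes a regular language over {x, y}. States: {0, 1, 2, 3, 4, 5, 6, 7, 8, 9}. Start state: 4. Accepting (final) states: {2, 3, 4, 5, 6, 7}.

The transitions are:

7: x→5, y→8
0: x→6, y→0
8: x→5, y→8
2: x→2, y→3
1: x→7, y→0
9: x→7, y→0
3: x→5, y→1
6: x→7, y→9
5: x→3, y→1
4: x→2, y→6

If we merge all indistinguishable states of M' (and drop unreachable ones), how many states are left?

3

Every state is reachable, so we keep all 10.
P0 = {2,3,4,5,6,7} | {0,1,8,9}.
On input y, block {2,3,4,5,6,7} splits into {3,5,6,7} and {2,4}.
The partition is now stable with 3 blocks: {3,5,6,7} | {0,1,8,9} | {2,4}.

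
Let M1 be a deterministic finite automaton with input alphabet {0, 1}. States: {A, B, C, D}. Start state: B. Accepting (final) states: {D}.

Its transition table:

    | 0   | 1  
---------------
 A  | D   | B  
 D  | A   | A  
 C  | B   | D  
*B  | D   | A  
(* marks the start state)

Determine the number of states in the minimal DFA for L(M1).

States {C} cannot be reached from the start state, so discard them.
Start with accepting vs non-accepting: {D} | {A,B}.
No further refinement is possible. Final partition (2 blocks): {D} | {A,B}.

2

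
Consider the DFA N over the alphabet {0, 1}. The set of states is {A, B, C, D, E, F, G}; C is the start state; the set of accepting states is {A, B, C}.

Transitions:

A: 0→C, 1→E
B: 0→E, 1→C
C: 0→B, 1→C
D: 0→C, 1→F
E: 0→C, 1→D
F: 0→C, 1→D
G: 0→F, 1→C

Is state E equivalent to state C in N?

States {A,G} cannot be reached from the start state, so discard them.
P0 = {B,C} | {D,E,F}.
Refine {B,C} on symbol 0: members go to different blocks, giving {B} and {C}.
Stable partition: {B} | {D,E,F} | {C} — 3 equivalence classes.
E and C end up in different blocks, so they are distinguishable. For instance, the string 'ε' is accepted from only C.

No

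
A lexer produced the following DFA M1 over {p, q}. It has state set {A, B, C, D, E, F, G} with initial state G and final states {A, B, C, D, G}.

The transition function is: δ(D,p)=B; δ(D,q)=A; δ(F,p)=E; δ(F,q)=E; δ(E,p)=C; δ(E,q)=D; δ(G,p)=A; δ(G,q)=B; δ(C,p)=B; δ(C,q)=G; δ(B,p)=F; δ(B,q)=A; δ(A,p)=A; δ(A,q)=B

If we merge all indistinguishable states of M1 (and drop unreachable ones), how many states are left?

P0 = {A,B,C,D,G} | {E,F}.
Refine {A,B,C,D,G} on symbol p: members go to different blocks, giving {A,C,D,G} and {B}.
Refine {A,C,D,G} on symbol p: members go to different blocks, giving {A,G} and {C,D}.
Split {E,F} by δ(·,p) → {E} and {F}.
Stable partition: {A,G} | {E} | {B} | {C,D} | {F} — 5 equivalence classes.

5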